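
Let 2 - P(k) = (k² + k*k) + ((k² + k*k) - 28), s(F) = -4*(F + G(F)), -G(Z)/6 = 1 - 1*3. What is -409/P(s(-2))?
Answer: 409/6370 ≈ 0.064207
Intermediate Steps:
G(Z) = 12 (G(Z) = -6*(1 - 1*3) = -6*(1 - 3) = -6*(-2) = 12)
s(F) = -48 - 4*F (s(F) = -4*(F + 12) = -4*(12 + F) = -48 - 4*F)
P(k) = 30 - 4*k² (P(k) = 2 - ((k² + k*k) + ((k² + k*k) - 28)) = 2 - ((k² + k²) + ((k² + k²) - 28)) = 2 - (2*k² + (2*k² - 28)) = 2 - (2*k² + (-28 + 2*k²)) = 2 - (-28 + 4*k²) = 2 + (28 - 4*k²) = 30 - 4*k²)
-409/P(s(-2)) = -409/(30 - 4*(-48 - 4*(-2))²) = -409/(30 - 4*(-48 + 8)²) = -409/(30 - 4*(-40)²) = -409/(30 - 4*1600) = -409/(30 - 6400) = -409/(-6370) = -409*(-1/6370) = 409/6370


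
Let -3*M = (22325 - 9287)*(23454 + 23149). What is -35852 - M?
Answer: 202500786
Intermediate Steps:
M = -202536638 (M = -(22325 - 9287)*(23454 + 23149)/3 = -4346*46603 = -⅓*607609914 = -202536638)
-35852 - M = -35852 - 1*(-202536638) = -35852 + 202536638 = 202500786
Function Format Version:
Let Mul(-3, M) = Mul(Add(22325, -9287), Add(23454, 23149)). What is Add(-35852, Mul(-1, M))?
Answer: 202500786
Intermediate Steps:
M = -202536638 (M = Mul(Rational(-1, 3), Mul(Add(22325, -9287), Add(23454, 23149))) = Mul(Rational(-1, 3), Mul(13038, 46603)) = Mul(Rational(-1, 3), 607609914) = -202536638)
Add(-35852, Mul(-1, M)) = Add(-35852, Mul(-1, -202536638)) = Add(-35852, 202536638) = 202500786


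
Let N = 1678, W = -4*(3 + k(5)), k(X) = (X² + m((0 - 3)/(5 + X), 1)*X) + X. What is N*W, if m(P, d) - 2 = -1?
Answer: -255056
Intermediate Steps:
m(P, d) = 1 (m(P, d) = 2 - 1 = 1)
k(X) = X² + 2*X (k(X) = (X² + 1*X) + X = (X² + X) + X = (X + X²) + X = X² + 2*X)
W = -152 (W = -4*(3 + 5*(2 + 5)) = -4*(3 + 5*7) = -4*(3 + 35) = -4*38 = -152)
N*W = 1678*(-152) = -255056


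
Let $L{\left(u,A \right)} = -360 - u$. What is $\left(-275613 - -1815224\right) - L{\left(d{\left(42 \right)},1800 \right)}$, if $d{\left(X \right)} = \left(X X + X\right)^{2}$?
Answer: $4801607$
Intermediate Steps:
$d{\left(X \right)} = \left(X + X^{2}\right)^{2}$ ($d{\left(X \right)} = \left(X^{2} + X\right)^{2} = \left(X + X^{2}\right)^{2}$)
$\left(-275613 - -1815224\right) - L{\left(d{\left(42 \right)},1800 \right)} = \left(-275613 - -1815224\right) - \left(-360 - 42^{2} \left(1 + 42\right)^{2}\right) = \left(-275613 + 1815224\right) - \left(-360 - 1764 \cdot 43^{2}\right) = 1539611 - \left(-360 - 1764 \cdot 1849\right) = 1539611 - \left(-360 - 3261636\right) = 1539611 - -3261996 = 1539611 + 3261996 = 4801607$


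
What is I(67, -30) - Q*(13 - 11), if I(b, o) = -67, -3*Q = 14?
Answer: -173/3 ≈ -57.667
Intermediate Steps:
Q = -14/3 (Q = -⅓*14 = -14/3 ≈ -4.6667)
I(67, -30) - Q*(13 - 11) = -67 - (-14)*(13 - 11)/3 = -67 - (-14)*2/3 = -67 - 1*(-28/3) = -67 + 28/3 = -173/3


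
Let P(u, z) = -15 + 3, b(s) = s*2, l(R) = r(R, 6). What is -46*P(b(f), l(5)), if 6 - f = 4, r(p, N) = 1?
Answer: 552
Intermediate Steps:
f = 2 (f = 6 - 1*4 = 6 - 4 = 2)
l(R) = 1
b(s) = 2*s
P(u, z) = -12
-46*P(b(f), l(5)) = -46*(-12) = 552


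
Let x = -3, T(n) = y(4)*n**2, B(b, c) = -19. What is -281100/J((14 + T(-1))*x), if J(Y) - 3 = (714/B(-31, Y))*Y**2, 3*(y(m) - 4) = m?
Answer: 1780300/800613 ≈ 2.2237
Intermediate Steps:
y(m) = 4 + m/3
T(n) = 16*n**2/3 (T(n) = (4 + (1/3)*4)*n**2 = (4 + 4/3)*n**2 = 16*n**2/3)
J(Y) = 3 - 714*Y**2/19 (J(Y) = 3 + (714/(-19))*Y**2 = 3 + (714*(-1/19))*Y**2 = 3 - 714*Y**2/19)
-281100/J((14 + T(-1))*x) = -281100/(3 - 714*9*(14 + (16/3)*(-1)**2)**2/19) = -281100/(3 - 714*9*(14 + (16/3)*1)**2/19) = -281100/(3 - 714*9*(14 + 16/3)**2/19) = -281100/(3 - 714*((58/3)*(-3))**2/19) = -281100/(3 - 714/19*(-58)**2) = -281100/(3 - 714/19*3364) = -281100/(3 - 2401896/19) = -281100/(-2401839/19) = -281100*(-19/2401839) = 1780300/800613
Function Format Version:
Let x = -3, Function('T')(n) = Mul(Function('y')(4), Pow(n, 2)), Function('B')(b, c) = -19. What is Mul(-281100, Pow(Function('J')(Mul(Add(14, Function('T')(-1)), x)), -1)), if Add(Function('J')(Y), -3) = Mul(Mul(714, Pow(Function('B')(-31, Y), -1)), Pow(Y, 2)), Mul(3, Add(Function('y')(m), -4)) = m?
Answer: Rational(1780300, 800613) ≈ 2.2237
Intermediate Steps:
Function('y')(m) = Add(4, Mul(Rational(1, 3), m))
Function('T')(n) = Mul(Rational(16, 3), Pow(n, 2)) (Function('T')(n) = Mul(Add(4, Mul(Rational(1, 3), 4)), Pow(n, 2)) = Mul(Add(4, Rational(4, 3)), Pow(n, 2)) = Mul(Rational(16, 3), Pow(n, 2)))
Function('J')(Y) = Add(3, Mul(Rational(-714, 19), Pow(Y, 2))) (Function('J')(Y) = Add(3, Mul(Mul(714, Pow(-19, -1)), Pow(Y, 2))) = Add(3, Mul(Mul(714, Rational(-1, 19)), Pow(Y, 2))) = Add(3, Mul(Rational(-714, 19), Pow(Y, 2))))
Mul(-281100, Pow(Function('J')(Mul(Add(14, Function('T')(-1)), x)), -1)) = Mul(-281100, Pow(Add(3, Mul(Rational(-714, 19), Pow(Mul(Add(14, Mul(Rational(16, 3), Pow(-1, 2))), -3), 2))), -1)) = Mul(-281100, Pow(Add(3, Mul(Rational(-714, 19), Pow(Mul(Add(14, Mul(Rational(16, 3), 1)), -3), 2))), -1)) = Mul(-281100, Pow(Add(3, Mul(Rational(-714, 19), Pow(Mul(Add(14, Rational(16, 3)), -3), 2))), -1)) = Mul(-281100, Pow(Add(3, Mul(Rational(-714, 19), Pow(Mul(Rational(58, 3), -3), 2))), -1)) = Mul(-281100, Pow(Add(3, Mul(Rational(-714, 19), Pow(-58, 2))), -1)) = Mul(-281100, Pow(Add(3, Mul(Rational(-714, 19), 3364)), -1)) = Mul(-281100, Pow(Add(3, Rational(-2401896, 19)), -1)) = Mul(-281100, Pow(Rational(-2401839, 19), -1)) = Mul(-281100, Rational(-19, 2401839)) = Rational(1780300, 800613)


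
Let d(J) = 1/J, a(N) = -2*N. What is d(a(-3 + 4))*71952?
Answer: -35976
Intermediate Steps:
d(a(-3 + 4))*71952 = 71952/(-2*(-3 + 4)) = 71952/(-2*1) = 71952/(-2) = -1/2*71952 = -35976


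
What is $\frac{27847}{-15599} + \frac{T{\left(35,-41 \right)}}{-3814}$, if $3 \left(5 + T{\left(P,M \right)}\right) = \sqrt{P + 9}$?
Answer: $- \frac{106130463}{59494586} - \frac{\sqrt{11}}{5721} \approx -1.7844$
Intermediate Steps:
$T{\left(P,M \right)} = -5 + \frac{\sqrt{9 + P}}{3}$ ($T{\left(P,M \right)} = -5 + \frac{\sqrt{P + 9}}{3} = -5 + \frac{\sqrt{9 + P}}{3}$)
$\frac{27847}{-15599} + \frac{T{\left(35,-41 \right)}}{-3814} = \frac{27847}{-15599} + \frac{-5 + \frac{\sqrt{9 + 35}}{3}}{-3814} = 27847 \left(- \frac{1}{15599}\right) + \left(-5 + \frac{\sqrt{44}}{3}\right) \left(- \frac{1}{3814}\right) = - \frac{27847}{15599} + \left(-5 + \frac{2 \sqrt{11}}{3}\right) \left(- \frac{1}{3814}\right) = - \frac{27847}{15599} + \left(\frac{5}{3814} - \frac{\sqrt{11}}{5721}\right) = - \frac{106130463}{59494586} - \frac{\sqrt{11}}{5721}$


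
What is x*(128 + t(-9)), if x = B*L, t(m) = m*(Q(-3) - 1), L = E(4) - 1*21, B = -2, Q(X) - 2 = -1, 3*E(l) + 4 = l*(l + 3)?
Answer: 3328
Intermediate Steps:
E(l) = -4/3 + l*(3 + l)/3 (E(l) = -4/3 + (l*(l + 3))/3 = -4/3 + (l*(3 + l))/3 = -4/3 + l*(3 + l)/3)
Q(X) = 1 (Q(X) = 2 - 1 = 1)
L = -13 (L = (-4/3 + 4 + (1/3)*4**2) - 1*21 = (-4/3 + 4 + (1/3)*16) - 21 = (-4/3 + 4 + 16/3) - 21 = 8 - 21 = -13)
t(m) = 0 (t(m) = m*(1 - 1) = m*0 = 0)
x = 26 (x = -2*(-13) = 26)
x*(128 + t(-9)) = 26*(128 + 0) = 26*128 = 3328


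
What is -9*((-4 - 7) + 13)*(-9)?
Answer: 162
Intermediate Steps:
-9*((-4 - 7) + 13)*(-9) = -9*(-11 + 13)*(-9) = -9*2*(-9) = -18*(-9) = 162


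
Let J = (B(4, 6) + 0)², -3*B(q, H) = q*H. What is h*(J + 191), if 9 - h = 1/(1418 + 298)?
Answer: 1312655/572 ≈ 2294.9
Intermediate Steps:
B(q, H) = -H*q/3 (B(q, H) = -q*H/3 = -H*q/3)
h = 15443/1716 (h = 9 - 1/(1418 + 298) = 9 - 1/1716 = 15443/1716 ≈ 8.9994)
J = 64 (J = (-⅓*6*4 + 0)² = (-8 + 0)² = (-8)² = 64)
h*(J + 191) = 15443*(64 + 191)/1716 = (15443/1716)*255 = 1312655/572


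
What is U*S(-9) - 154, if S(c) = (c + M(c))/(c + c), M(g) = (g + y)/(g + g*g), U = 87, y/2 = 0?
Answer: -5275/48 ≈ -109.90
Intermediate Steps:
y = 0 (y = 2*0 = 0)
M(g) = g/(g + g²) (M(g) = (g + 0)/(g + g*g) = g/(g + g²))
S(c) = (c + 1/(1 + c))/(2*c) (S(c) = (c + 1/(1 + c))/(c + c) = (c + 1/(1 + c))/((2*c)) = (c + 1/(1 + c))*(1/(2*c)) = (c + 1/(1 + c))/(2*c))
U*S(-9) - 154 = 87*((½)*(1 - 9*(1 - 9))/(-9*(1 - 9))) - 154 = 87*((½)*(-⅑)*(1 - 9*(-8))/(-8)) - 154 = 87*((½)*(-⅑)*(-⅛)*(1 + 72)) - 154 = 87*((½)*(-⅑)*(-⅛)*73) - 154 = 87*(73/144) - 154 = 2117/48 - 154 = -5275/48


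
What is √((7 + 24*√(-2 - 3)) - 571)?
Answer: 2*√(-141 + 6*I*√5) ≈ 1.1286 + 23.775*I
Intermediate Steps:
√((7 + 24*√(-2 - 3)) - 571) = √((7 + 24*√(-5)) - 571) = √((7 + 24*(I*√5)) - 571) = √((7 + 24*I*√5) - 571) = √(-564 + 24*I*√5)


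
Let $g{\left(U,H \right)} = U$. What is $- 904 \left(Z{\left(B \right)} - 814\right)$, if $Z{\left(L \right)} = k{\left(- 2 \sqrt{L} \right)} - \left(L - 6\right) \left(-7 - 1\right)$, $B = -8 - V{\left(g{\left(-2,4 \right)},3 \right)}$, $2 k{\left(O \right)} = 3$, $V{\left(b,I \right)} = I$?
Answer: $857444$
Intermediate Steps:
$k{\left(O \right)} = \frac{3}{2}$ ($k{\left(O \right)} = \frac{1}{2} \cdot 3 = \frac{3}{2}$)
$B = -11$ ($B = -8 - 3 = -11$)
$Z{\left(L \right)} = - \frac{93}{2} + 8 L$ ($Z{\left(L \right)} = \frac{3}{2} - \left(L - 6\right) \left(-7 - 1\right) = \frac{3}{2} - \left(-6 + L\right) \left(-8\right) = \frac{3}{2} - \left(48 - 8 L\right) = \frac{3}{2} + \left(-48 + 8 L\right) = - \frac{93}{2} + 8 L$)
$- 904 \left(Z{\left(B \right)} - 814\right) = - 904 \left(\left(- \frac{93}{2} + 8 \left(-11\right)\right) - 814\right) = - 904 \left(\left(- \frac{93}{2} - 88\right) - 814\right) = - 904 \left(- \frac{269}{2} - 814\right) = \left(-904\right) \left(- \frac{1897}{2}\right) = 857444$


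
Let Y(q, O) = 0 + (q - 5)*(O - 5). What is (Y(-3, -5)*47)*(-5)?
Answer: -18800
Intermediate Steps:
Y(q, O) = (-5 + O)*(-5 + q) (Y(q, O) = 0 + (-5 + q)*(-5 + O) = 0 + (-5 + O)*(-5 + q) = (-5 + O)*(-5 + q))
(Y(-3, -5)*47)*(-5) = ((25 - 5*(-5) - 5*(-3) - 5*(-3))*47)*(-5) = ((25 + 25 + 15 + 15)*47)*(-5) = (80*47)*(-5) = 3760*(-5) = -18800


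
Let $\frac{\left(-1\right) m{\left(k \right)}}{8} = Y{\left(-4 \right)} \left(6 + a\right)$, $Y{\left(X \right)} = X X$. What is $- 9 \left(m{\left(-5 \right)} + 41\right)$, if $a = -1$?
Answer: $5391$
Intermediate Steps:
$Y{\left(X \right)} = X^{2}$
$m{\left(k \right)} = -640$ ($m{\left(k \right)} = - 8 \left(-4\right)^{2} \left(6 - 1\right) = - 8 \cdot 16 \cdot 5 = \left(-8\right) 80 = -640$)
$- 9 \left(m{\left(-5 \right)} + 41\right) = - 9 \left(-640 + 41\right) = \left(-9\right) \left(-599\right) = 5391$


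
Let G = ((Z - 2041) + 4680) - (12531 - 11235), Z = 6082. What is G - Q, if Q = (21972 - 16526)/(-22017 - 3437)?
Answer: 94500698/12727 ≈ 7425.2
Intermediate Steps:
G = 7425 (G = ((6082 - 2041) + 4680) - (12531 - 11235) = (4041 + 4680) - 1*1296 = 8721 - 1296 = 7425)
Q = -2723/12727 (Q = 5446/(-25454) = 5446*(-1/25454) = -2723/12727 ≈ -0.21395)
G - Q = 7425 - 1*(-2723/12727) = 7425 + 2723/12727 = 94500698/12727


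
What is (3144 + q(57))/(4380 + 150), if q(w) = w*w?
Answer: 2131/1510 ≈ 1.4113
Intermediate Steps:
q(w) = w²
(3144 + q(57))/(4380 + 150) = (3144 + 57²)/(4380 + 150) = (3144 + 3249)/4530 = 6393*(1/4530) = 2131/1510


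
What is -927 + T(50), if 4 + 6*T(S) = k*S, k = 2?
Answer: -911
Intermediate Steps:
T(S) = -2/3 + S/3 (T(S) = -2/3 + (2*S)/6 = -2/3 + S/3)
-927 + T(50) = -927 + (-2/3 + (1/3)*50) = -927 + (-2/3 + 50/3) = -927 + 16 = -911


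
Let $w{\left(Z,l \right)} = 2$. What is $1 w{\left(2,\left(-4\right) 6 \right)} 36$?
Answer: $72$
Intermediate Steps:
$1 w{\left(2,\left(-4\right) 6 \right)} 36 = 1 \cdot 2 \cdot 36 = 2 \cdot 36 = 72$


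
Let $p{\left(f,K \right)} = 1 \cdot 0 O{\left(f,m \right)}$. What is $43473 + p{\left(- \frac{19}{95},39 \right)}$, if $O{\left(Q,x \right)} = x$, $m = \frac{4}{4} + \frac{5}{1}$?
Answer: $43473$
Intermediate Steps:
$m = 6$ ($m = 4 \cdot \frac{1}{4} + 5 \cdot 1 = 1 + 5 = 6$)
$p{\left(f,K \right)} = 0$ ($p{\left(f,K \right)} = 1 \cdot 0 \cdot 6 = 0 \cdot 6 = 0$)
$43473 + p{\left(- \frac{19}{95},39 \right)} = 43473 + 0 = 43473$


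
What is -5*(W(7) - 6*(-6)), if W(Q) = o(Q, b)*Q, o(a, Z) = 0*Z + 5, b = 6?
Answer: -355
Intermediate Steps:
o(a, Z) = 5 (o(a, Z) = 0 + 5 = 5)
W(Q) = 5*Q
-5*(W(7) - 6*(-6)) = -5*(5*7 - 6*(-6)) = -5*(35 + 36) = -5*71 = -355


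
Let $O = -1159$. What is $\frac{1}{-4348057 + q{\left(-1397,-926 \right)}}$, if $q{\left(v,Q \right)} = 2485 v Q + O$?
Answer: $\frac{1}{3210301454} \approx 3.115 \cdot 10^{-10}$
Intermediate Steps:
$q{\left(v,Q \right)} = -1159 + 2485 Q v$ ($q{\left(v,Q \right)} = 2485 v Q - 1159 = 2485 Q v - 1159 = -1159 + 2485 Q v$)
$\frac{1}{-4348057 + q{\left(-1397,-926 \right)}} = \frac{1}{-4348057 - \left(1159 + 2301110 \left(-1397\right)\right)} = \frac{1}{-4348057 + \left(-1159 + 3214650670\right)} = \frac{1}{-4348057 + 3214649511} = \frac{1}{3210301454}$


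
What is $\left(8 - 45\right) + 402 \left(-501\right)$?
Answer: $-201439$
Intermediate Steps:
$\left(8 - 45\right) + 402 \left(-501\right) = \left(8 - 45\right) - 201402 = -37 - 201402 = -201439$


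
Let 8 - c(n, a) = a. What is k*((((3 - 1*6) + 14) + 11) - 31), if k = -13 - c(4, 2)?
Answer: 171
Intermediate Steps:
c(n, a) = 8 - a
k = -19 (k = -13 - (8 - 1*2) = -13 - (8 - 2) = -13 - 1*6 = -13 - 6 = -19)
k*((((3 - 1*6) + 14) + 11) - 31) = -19*((((3 - 1*6) + 14) + 11) - 31) = -19*((((3 - 6) + 14) + 11) - 31) = -19*(((-3 + 14) + 11) - 31) = -19*((11 + 11) - 31) = -19*(22 - 31) = -19*(-9) = 171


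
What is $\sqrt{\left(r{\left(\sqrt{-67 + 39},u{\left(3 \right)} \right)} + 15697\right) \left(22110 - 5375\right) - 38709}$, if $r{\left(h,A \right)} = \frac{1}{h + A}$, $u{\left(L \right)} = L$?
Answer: $\sqrt{\frac{787968493 + 525301172 i \sqrt{7}}{3 + 2 i \sqrt{7}}} \approx 16207.0 - 0.07 i$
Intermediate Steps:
$r{\left(h,A \right)} = \frac{1}{A + h}$
$\sqrt{\left(r{\left(\sqrt{-67 + 39},u{\left(3 \right)} \right)} + 15697\right) \left(22110 - 5375\right) - 38709} = \sqrt{\left(\frac{1}{3 + \sqrt{-67 + 39}} + 15697\right) \left(22110 - 5375\right) - 38709} = \sqrt{\left(\frac{1}{3 + \sqrt{-28}} + 15697\right) 16735 - 38709} = \sqrt{\left(\frac{1}{3 + 2 i \sqrt{7}} + 15697\right) 16735 - 38709} = \sqrt{\left(15697 + \frac{1}{3 + 2 i \sqrt{7}}\right) 16735 - 38709} = \sqrt{\left(262689295 + \frac{16735}{3 + 2 i \sqrt{7}}\right) - 38709} = \sqrt{262650586 + \frac{16735}{3 + 2 i \sqrt{7}}}$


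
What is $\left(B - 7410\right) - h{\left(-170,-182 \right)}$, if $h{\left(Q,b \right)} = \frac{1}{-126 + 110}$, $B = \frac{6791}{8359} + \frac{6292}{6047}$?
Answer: $- \frac{5991288155927}{808749968} \approx -7408.1$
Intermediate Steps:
$B = \frac{93660005}{50546873}$ ($B = 6791 \cdot \frac{1}{8359} + 6292 \cdot \frac{1}{6047} = \frac{6791}{8359} + \frac{6292}{6047} = \frac{93660005}{50546873} \approx 1.8529$)
$h{\left(Q,b \right)} = - \frac{1}{16}$ ($h{\left(Q,b \right)} = \frac{1}{-16} = - \frac{1}{16}$)
$\left(B - 7410\right) - h{\left(-170,-182 \right)} = \left(\frac{93660005}{50546873} - 7410\right) - - \frac{1}{16} = - \frac{374458668925}{50546873} + \frac{1}{16} = - \frac{5991288155927}{808749968}$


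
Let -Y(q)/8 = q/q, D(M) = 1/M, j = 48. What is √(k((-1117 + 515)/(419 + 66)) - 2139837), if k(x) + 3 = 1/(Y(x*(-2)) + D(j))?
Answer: 4*I*√19618188009/383 ≈ 1462.8*I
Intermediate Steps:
Y(q) = -8 (Y(q) = -8*q/q = -8*1 = -8)
k(x) = -1197/383 (k(x) = -3 + 1/(-8 + 1/48) = -3 + 1/(-383/48) = -3 - 48/383 = -1197/383)
√(k((-1117 + 515)/(419 + 66)) - 2139837) = √(-1197/383 - 2139837) = √(-819558768/383) = 4*I*√19618188009/383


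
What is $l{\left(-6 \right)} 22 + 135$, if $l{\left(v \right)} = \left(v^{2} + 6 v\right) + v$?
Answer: $3$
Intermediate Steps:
$l{\left(v \right)} = v^{2} + 7 v$
$l{\left(-6 \right)} 22 + 135 = - 6 \left(7 - 6\right) 22 + 135 = \left(-6\right) 1 \cdot 22 + 135 = \left(-6\right) 22 + 135 = -132 + 135 = 3$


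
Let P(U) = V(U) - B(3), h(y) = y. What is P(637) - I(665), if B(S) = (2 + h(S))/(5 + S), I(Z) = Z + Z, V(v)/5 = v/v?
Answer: -10605/8 ≈ -1325.6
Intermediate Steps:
V(v) = 5 (V(v) = 5*(v/v) = 5*1 = 5)
I(Z) = 2*Z
B(S) = (2 + S)/(5 + S)
P(U) = 35/8 (P(U) = 5 - (2 + 3)/(5 + 3) = 5 - 5/8 = 35/8)
P(637) - I(665) = 35/8 - 2*665 = 35/8 - 1*1330 = 35/8 - 1330 = -10605/8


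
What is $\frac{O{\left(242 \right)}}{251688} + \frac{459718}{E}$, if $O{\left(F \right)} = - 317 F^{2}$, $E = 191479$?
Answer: $- \frac{859765384367}{12048241638} \approx -71.36$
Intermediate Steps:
$\frac{O{\left(242 \right)}}{251688} + \frac{459718}{E} = \frac{\left(-317\right) 242^{2}}{251688} + \frac{459718}{191479} = \left(-317\right) 58564 \cdot \frac{1}{251688} + 459718 \cdot \frac{1}{191479} = \left(-18564788\right) \frac{1}{251688} + \frac{459718}{191479} = - \frac{4641197}{62922} + \frac{459718}{191479} = - \frac{859765384367}{12048241638}$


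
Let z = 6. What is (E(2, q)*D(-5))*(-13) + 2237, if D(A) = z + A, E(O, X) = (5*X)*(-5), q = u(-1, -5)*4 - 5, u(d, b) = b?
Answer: -5888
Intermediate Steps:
q = -25 (q = -5*4 - 5 = -20 - 5 = -25)
E(O, X) = -25*X
D(A) = 6 + A
(E(2, q)*D(-5))*(-13) + 2237 = ((-25*(-25))*(6 - 5))*(-13) + 2237 = (625*1)*(-13) + 2237 = 625*(-13) + 2237 = -8125 + 2237 = -5888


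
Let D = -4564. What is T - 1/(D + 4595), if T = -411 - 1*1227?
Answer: -50779/31 ≈ -1638.0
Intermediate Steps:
T = -1638 (T = -411 - 1227 = -1638)
T - 1/(D + 4595) = -1638 - 1/(-4564 + 4595) = -1638 - 1/31 = -50779/31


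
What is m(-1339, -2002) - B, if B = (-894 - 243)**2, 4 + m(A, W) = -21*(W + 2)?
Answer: -1250773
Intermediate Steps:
m(A, W) = -46 - 21*W (m(A, W) = -4 - 21*(W + 2) = -4 - 21*(2 + W) = -4 + (-42 - 21*W) = -46 - 21*W)
B = 1292769 (B = (-1137)**2 = 1292769)
m(-1339, -2002) - B = (-46 - 21*(-2002)) - 1*1292769 = (-46 + 42042) - 1292769 = 41996 - 1292769 = -1250773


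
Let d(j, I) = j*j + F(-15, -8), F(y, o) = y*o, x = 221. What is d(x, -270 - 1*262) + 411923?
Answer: 460884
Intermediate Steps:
F(y, o) = o*y
d(j, I) = 120 + j² (d(j, I) = j*j - 8*(-15) = j² + 120 = 120 + j²)
d(x, -270 - 1*262) + 411923 = (120 + 221²) + 411923 = (120 + 48841) + 411923 = 48961 + 411923 = 460884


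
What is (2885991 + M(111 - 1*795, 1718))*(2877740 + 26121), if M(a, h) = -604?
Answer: 8378762779207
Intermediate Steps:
(2885991 + M(111 - 1*795, 1718))*(2877740 + 26121) = (2885991 - 604)*(2877740 + 26121) = 2885387*2903861 = 8378762779207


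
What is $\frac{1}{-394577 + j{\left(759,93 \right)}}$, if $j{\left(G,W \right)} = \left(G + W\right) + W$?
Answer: $- \frac{1}{393632} \approx -2.5404 \cdot 10^{-6}$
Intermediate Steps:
$j{\left(G,W \right)} = G + 2 W$
$\frac{1}{-394577 + j{\left(759,93 \right)}} = \frac{1}{-394577 + \left(759 + 2 \cdot 93\right)} = \frac{1}{-394577 + \left(759 + 186\right)} = \frac{1}{-394577 + 945} = \frac{1}{-393632} = - \frac{1}{393632}$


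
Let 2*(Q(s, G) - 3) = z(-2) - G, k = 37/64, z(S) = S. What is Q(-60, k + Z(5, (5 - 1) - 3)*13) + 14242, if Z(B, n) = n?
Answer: 1822363/128 ≈ 14237.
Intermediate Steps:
k = 37/64 (k = 37*(1/64) = 37/64 ≈ 0.57813)
Q(s, G) = 2 - G/2 (Q(s, G) = 3 + (-2 - G)/2 = 3 + (-1 - G/2) = 2 - G/2)
Q(-60, k + Z(5, (5 - 1) - 3)*13) + 14242 = (2 - (37/64 + ((5 - 1) - 3)*13)/2) + 14242 = (2 - (37/64 + (4 - 3)*13)/2) + 14242 = (2 - (37/64 + 1*13)/2) + 14242 = (2 - (37/64 + 13)/2) + 14242 = (2 - 1/2*869/64) + 14242 = (2 - 869/128) + 14242 = -613/128 + 14242 = 1822363/128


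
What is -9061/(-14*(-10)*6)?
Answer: -9061/840 ≈ -10.787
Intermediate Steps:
-9061/(-14*(-10)*6) = -9061/(140*6) = -9061/840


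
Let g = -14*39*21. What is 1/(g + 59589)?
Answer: 1/48123 ≈ 2.0780e-5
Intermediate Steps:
g = -11466 (g = -546*21 = -11466)
1/(g + 59589) = 1/(-11466 + 59589) = 1/48123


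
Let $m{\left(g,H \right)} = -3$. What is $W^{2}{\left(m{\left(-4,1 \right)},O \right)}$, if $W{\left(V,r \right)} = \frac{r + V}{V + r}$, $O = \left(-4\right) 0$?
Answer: $1$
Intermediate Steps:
$O = 0$
$W{\left(V,r \right)} = 1$ ($W{\left(V,r \right)} = \frac{V + r}{V + r} = 1$)
$W^{2}{\left(m{\left(-4,1 \right)},O \right)} = 1^{2} = 1$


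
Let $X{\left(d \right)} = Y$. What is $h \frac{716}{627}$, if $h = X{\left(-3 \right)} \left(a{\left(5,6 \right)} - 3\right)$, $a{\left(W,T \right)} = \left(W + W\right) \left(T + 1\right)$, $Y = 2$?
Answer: $\frac{95944}{627} \approx 153.02$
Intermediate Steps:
$X{\left(d \right)} = 2$
$a{\left(W,T \right)} = 2 W \left(1 + T\right)$
$h = 134$ ($h = 2 \left(2 \cdot 5 \left(1 + 6\right) - 3\right) = 2 \left(2 \cdot 5 \cdot 7 - 3\right) = 2 \left(70 - 3\right) = 2 \cdot 67 = 134$)
$h \frac{716}{627} = 134 \cdot \frac{716}{627} = \frac{95944}{627}$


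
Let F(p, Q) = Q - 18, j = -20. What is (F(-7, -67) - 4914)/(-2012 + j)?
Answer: 4999/2032 ≈ 2.4601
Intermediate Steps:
F(p, Q) = -18 + Q
(F(-7, -67) - 4914)/(-2012 + j) = ((-18 - 67) - 4914)/(-2012 - 20) = (-85 - 4914)/(-2032) = -4999*(-1/2032) = 4999/2032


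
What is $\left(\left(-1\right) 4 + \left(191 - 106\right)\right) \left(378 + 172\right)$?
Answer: $44550$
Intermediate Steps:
$\left(\left(-1\right) 4 + \left(191 - 106\right)\right) \left(378 + 172\right) = \left(-4 + \left(191 - 106\right)\right) 550 = \left(-4 + 85\right) 550 = 81 \cdot 550 = 44550$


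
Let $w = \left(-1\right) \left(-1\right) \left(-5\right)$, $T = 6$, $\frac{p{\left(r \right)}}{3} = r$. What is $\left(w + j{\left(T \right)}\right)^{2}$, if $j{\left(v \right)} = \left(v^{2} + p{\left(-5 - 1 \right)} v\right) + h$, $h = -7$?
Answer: $7056$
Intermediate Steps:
$p{\left(r \right)} = 3 r$
$w = -5$ ($w = 1 \left(-5\right) = -5$)
$j{\left(v \right)} = -7 + v^{2} - 18 v$ ($j{\left(v \right)} = \left(v^{2} + 3 \left(-5 - 1\right) v\right) - 7 = \left(v^{2} + 3 \left(-6\right) v\right) - 7 = \left(v^{2} - 18 v\right) - 7 = -7 + v^{2} - 18 v$)
$\left(w + j{\left(T \right)}\right)^{2} = \left(-5 - \left(115 - 36\right)\right)^{2} = \left(-5 - 79\right)^{2} = \left(-84\right)^{2} = 7056$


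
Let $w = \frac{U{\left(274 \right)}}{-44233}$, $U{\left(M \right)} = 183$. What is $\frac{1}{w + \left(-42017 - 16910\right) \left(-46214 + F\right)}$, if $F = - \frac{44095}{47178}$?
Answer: $\frac{2086824474}{5683064645691278743} \approx 3.672 \cdot 10^{-10}$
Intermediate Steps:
$F = - \frac{44095}{47178}$ ($F = \left(-44095\right) \frac{1}{47178} = - \frac{44095}{47178} \approx -0.93465$)
$w = - \frac{183}{44233}$ ($w = \frac{183}{-44233} = 183 \left(- \frac{1}{44233}\right) = - \frac{183}{44233} \approx -0.0041372$)
$\frac{1}{w + \left(-42017 - 16910\right) \left(-46214 + F\right)} = \frac{1}{- \frac{183}{44233} + \left(-42017 - 16910\right) \left(-46214 - \frac{44095}{47178}\right)} = \frac{1}{- \frac{183}{44233} + \left(-42017 - 16910\right) \left(- \frac{2180328187}{47178}\right)} = \frac{1}{- \frac{183}{44233} - - \frac{128480199075349}{47178}} = \frac{1}{- \frac{183}{44233} + \frac{128480199075349}{47178}} = \frac{1}{\frac{5683064645691278743}{2086824474}} = \frac{2086824474}{5683064645691278743}$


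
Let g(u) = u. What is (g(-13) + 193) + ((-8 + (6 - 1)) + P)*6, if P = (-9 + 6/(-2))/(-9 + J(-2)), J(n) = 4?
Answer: 882/5 ≈ 176.40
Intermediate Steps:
P = 12/5 (P = (-9 + 6/(-2))/(-9 + 4) = (-9 + 6*(-½))/(-5) = (-9 - 3)*(-⅕) = -12*(-⅕) = 12/5 ≈ 2.4000)
(g(-13) + 193) + ((-8 + (6 - 1)) + P)*6 = (-13 + 193) + ((-8 + (6 - 1)) + 12/5)*6 = 180 + ((-8 + 5) + 12/5)*6 = 180 + (-3 + 12/5)*6 = 180 - ⅗*6 = 180 - 18/5 = 882/5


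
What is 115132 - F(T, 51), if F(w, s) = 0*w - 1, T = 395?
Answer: 115133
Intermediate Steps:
F(w, s) = -1 (F(w, s) = 0 - 1 = -1)
115132 - F(T, 51) = 115132 - 1*(-1) = 115132 + 1 = 115133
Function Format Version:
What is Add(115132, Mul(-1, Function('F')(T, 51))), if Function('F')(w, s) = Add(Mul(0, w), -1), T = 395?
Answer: 115133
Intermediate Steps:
Function('F')(w, s) = -1 (Function('F')(w, s) = Add(0, -1) = -1)
Add(115132, Mul(-1, Function('F')(T, 51))) = Add(115132, Mul(-1, -1)) = Add(115132, 1) = 115133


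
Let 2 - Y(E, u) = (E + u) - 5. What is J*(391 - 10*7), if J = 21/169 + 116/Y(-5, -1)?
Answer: 490809/169 ≈ 2904.2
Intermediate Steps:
Y(E, u) = 7 - E - u (Y(E, u) = 2 - ((E + u) - 5) = 2 - (-5 + E + u) = 2 + (5 - E - u) = 7 - E - u)
J = 1529/169 (J = 21/169 + 116/(7 - 1*(-5) - 1*(-1)) = 21*(1/169) + 116/(7 + 5 + 1) = 21/169 + 116/13 = 1529/169 ≈ 9.0473)
J*(391 - 10*7) = 1529*(391 - 10*7)/169 = 1529*(391 - 70)/169 = (1529/169)*321 = 490809/169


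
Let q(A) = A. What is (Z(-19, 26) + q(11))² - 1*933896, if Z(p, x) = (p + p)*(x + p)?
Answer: -868871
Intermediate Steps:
Z(p, x) = 2*p*(p + x) (Z(p, x) = (2*p)*(p + x) = 2*p*(p + x))
(Z(-19, 26) + q(11))² - 1*933896 = (2*(-19)*(-19 + 26) + 11)² - 1*933896 = (2*(-19)*7 + 11)² - 933896 = (-266 + 11)² - 933896 = (-255)² - 933896 = 65025 - 933896 = -868871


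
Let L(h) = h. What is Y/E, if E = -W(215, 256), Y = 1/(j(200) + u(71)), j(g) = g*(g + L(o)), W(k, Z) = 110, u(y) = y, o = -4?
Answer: -1/4319810 ≈ -2.3149e-7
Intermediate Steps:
j(g) = g*(-4 + g) (j(g) = g*(g - 4) = g*(-4 + g))
Y = 1/39271 (Y = 1/(200*(-4 + 200) + 71) = 1/(200*196 + 71) = 1/(39200 + 71) = 1/39271 ≈ 2.5464e-5)
E = -110 (E = -1*110 = -110)
Y/E = (1/39271)/(-110) = (1/39271)*(-1/110) = -1/4319810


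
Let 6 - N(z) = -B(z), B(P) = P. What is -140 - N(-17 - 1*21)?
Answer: -108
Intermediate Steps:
N(z) = 6 + z (N(z) = 6 - (-1)*z = 6 + z)
-140 - N(-17 - 1*21) = -140 - (6 + (-17 - 1*21)) = -140 - (6 + (-17 - 21)) = -140 - (6 - 38) = -140 - 1*(-32) = -140 + 32 = -108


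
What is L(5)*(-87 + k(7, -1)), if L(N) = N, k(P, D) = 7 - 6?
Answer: -430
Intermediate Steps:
k(P, D) = 1
L(5)*(-87 + k(7, -1)) = 5*(-87 + 1) = 5*(-86) = -430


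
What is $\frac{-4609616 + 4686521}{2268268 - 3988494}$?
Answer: $- \frac{76905}{1720226} \approx -0.044706$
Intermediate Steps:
$\frac{-4609616 + 4686521}{2268268 - 3988494} = \frac{76905}{-1720226} = 76905 \left(- \frac{1}{1720226}\right) = - \frac{76905}{1720226}$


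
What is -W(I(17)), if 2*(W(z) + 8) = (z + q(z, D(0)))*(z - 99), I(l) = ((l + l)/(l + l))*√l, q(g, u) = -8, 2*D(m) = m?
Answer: -793/2 + 107*√17/2 ≈ -175.91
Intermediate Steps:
D(m) = m/2
I(l) = √l (I(l) = ((2*l)/((2*l)))*√l = ((2*l)*(1/(2*l)))*√l = 1*√l = √l)
W(z) = -8 + (-99 + z)*(-8 + z)/2 (W(z) = -8 + ((z - 8)*(z - 99))/2 = -8 + ((-8 + z)*(-99 + z))/2 = -8 + ((-99 + z)*(-8 + z))/2 = -8 + (-99 + z)*(-8 + z)/2)
-W(I(17)) = -(388 + (√17)²/2 - 107*√17/2) = -(388 + (½)*17 - 107*√17/2) = -(388 + 17/2 - 107*√17/2) = -(793/2 - 107*√17/2) = -793/2 + 107*√17/2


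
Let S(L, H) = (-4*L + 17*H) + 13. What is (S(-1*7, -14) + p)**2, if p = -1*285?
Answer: 232324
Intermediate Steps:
S(L, H) = 13 - 4*L + 17*H
p = -285
(S(-1*7, -14) + p)**2 = ((13 - (-4)*7 + 17*(-14)) - 285)**2 = ((13 - 4*(-7) - 238) - 285)**2 = ((13 + 28 - 238) - 285)**2 = (-197 - 285)**2 = (-482)**2 = 232324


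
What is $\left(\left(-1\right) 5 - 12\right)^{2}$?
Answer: $289$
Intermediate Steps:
$\left(\left(-1\right) 5 - 12\right)^{2} = \left(-5 - 12\right)^{2} = \left(-17\right)^{2} = 289$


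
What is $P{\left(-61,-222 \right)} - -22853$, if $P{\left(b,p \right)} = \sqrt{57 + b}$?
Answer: $22853 + 2 i \approx 22853.0 + 2.0 i$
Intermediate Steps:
$P{\left(-61,-222 \right)} - -22853 = \sqrt{57 - 61} - -22853 = \sqrt{-4} + 22853 = 2 i + 22853 = 22853 + 2 i$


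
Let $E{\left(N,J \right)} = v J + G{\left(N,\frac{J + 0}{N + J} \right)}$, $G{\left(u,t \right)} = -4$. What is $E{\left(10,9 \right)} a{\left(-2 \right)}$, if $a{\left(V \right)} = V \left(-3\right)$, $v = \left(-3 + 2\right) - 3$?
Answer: $-240$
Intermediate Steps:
$v = -4$ ($v = -1 - 3 = -4$)
$a{\left(V \right)} = - 3 V$
$E{\left(N,J \right)} = -4 - 4 J$ ($E{\left(N,J \right)} = - 4 J - 4 = -4 - 4 J$)
$E{\left(10,9 \right)} a{\left(-2 \right)} = \left(-4 - 36\right) \left(\left(-3\right) \left(-2\right)\right) = \left(-4 - 36\right) 6 = \left(-40\right) 6 = -240$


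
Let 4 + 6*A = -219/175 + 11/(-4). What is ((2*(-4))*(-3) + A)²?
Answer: 1006983289/1960000 ≈ 513.77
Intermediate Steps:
A = -1867/1400 (A = -⅔ + (-219/175 + 11/(-4))/6 = -⅔ + (-219*1/175 + 11*(-¼))/6 = -⅔ + (-219/175 - 11/4)/6 = -⅔ + (⅙)*(-2801/700) = -⅔ - 2801/4200 = -1867/1400 ≈ -1.3336)
((2*(-4))*(-3) + A)² = ((2*(-4))*(-3) - 1867/1400)² = (-8*(-3) - 1867/1400)² = (24 - 1867/1400)² = (31733/1400)² = 1006983289/1960000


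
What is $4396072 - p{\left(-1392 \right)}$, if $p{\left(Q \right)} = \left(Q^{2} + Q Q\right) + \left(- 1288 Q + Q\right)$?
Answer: $-1270760$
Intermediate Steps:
$p{\left(Q \right)} = - 1287 Q + 2 Q^{2}$ ($p{\left(Q \right)} = \left(Q^{2} + Q^{2}\right) - 1287 Q = 2 Q^{2} - 1287 Q = - 1287 Q + 2 Q^{2}$)
$4396072 - p{\left(-1392 \right)} = 4396072 - - 1392 \left(-1287 + 2 \left(-1392\right)\right) = 4396072 - - 1392 \left(-1287 - 2784\right) = 4396072 - \left(-1392\right) \left(-4071\right) = 4396072 - 5666832 = -1270760$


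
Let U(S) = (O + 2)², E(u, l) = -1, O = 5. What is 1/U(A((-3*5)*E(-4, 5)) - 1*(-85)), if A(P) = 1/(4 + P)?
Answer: 1/49 ≈ 0.020408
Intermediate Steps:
U(S) = 49 (U(S) = (5 + 2)² = 7² = 49)
1/U(A((-3*5)*E(-4, 5)) - 1*(-85)) = 1/49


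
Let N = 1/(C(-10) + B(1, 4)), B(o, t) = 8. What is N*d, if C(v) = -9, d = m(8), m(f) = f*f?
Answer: -64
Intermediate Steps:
m(f) = f²
d = 64 (d = 8² = 64)
N = -1 (N = 1/(-9 + 8) = 1/(-1) = -1)
N*d = -1*64 = -64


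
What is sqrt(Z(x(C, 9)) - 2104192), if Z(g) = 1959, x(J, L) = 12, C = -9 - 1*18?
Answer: I*sqrt(2102233) ≈ 1449.9*I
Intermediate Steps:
C = -27 (C = -9 - 18 = -27)
sqrt(Z(x(C, 9)) - 2104192) = sqrt(1959 - 2104192) = sqrt(-2102233) = I*sqrt(2102233)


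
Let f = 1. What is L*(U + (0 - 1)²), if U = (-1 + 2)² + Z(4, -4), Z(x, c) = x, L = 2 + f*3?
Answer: 30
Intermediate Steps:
L = 5 (L = 2 + 1*3 = 2 + 3 = 5)
U = 5 (U = (-1 + 2)² + 4 = 1² + 4 = 1 + 4 = 5)
L*(U + (0 - 1)²) = 5*(5 + (0 - 1)²) = 5*(5 + (-1)²) = 5*(5 + 1) = 5*6 = 30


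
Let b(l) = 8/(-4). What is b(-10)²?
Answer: 4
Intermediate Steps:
b(l) = -2 (b(l) = 8*(-¼) = -2)
b(-10)² = (-2)² = 4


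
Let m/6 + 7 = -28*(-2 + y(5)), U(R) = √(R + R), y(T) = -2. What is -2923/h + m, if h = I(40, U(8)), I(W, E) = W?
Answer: 22277/40 ≈ 556.92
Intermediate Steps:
U(R) = √2*√R (U(R) = √(2*R) = √2*√R)
h = 40
m = 630 (m = -42 + 6*(-28*(-2 - 2)) = -42 + 6*(-28*(-4)) = -42 + 6*112 = -42 + 672 = 630)
-2923/h + m = -2923/40 + 630 = 22277/40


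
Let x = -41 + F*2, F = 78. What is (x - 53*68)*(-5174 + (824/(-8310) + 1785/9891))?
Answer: 3925274153587/217445 ≈ 1.8052e+7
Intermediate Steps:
x = 115 (x = -41 + 78*2 = -41 + 156 = 115)
(x - 53*68)*(-5174 + (824/(-8310) + 1785/9891)) = (115 - 53*68)*(-5174 + (824/(-8310) + 1785/9891)) = (115 - 3604)*(-5174 + (824*(-1/8310) + 1785*(1/9891))) = -3489*(-5174 + (-412/4155 + 85/471)) = -3489*(-5174 + 53041/652335) = -3489*(-3375128249/652335) = 3925274153587/217445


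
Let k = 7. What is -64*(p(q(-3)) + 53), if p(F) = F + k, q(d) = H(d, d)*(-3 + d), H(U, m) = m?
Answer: -4992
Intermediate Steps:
q(d) = d*(-3 + d)
p(F) = 7 + F (p(F) = F + 7 = 7 + F)
-64*(p(q(-3)) + 53) = -64*((7 - 3*(-3 - 3)) + 53) = -64*((7 - 3*(-6)) + 53) = -64*((7 + 18) + 53) = -64*(25 + 53) = -64*78 = -4992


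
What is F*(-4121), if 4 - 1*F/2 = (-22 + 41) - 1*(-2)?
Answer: 140114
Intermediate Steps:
F = -34 (F = 8 - 2*((-22 + 41) - 1*(-2)) = 8 - 2*(19 + 2) = 8 - 2*21 = 8 - 42 = -34)
F*(-4121) = -34*(-4121) = 140114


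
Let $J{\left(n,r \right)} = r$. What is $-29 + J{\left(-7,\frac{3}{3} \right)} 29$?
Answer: $0$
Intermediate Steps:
$-29 + J{\left(-7,\frac{3}{3} \right)} 29 = -29 + \frac{3}{3} \cdot 29 = -29 + 3 \cdot \frac{1}{3} \cdot 29 = -29 + 1 \cdot 29 = -29 + 29 = 0$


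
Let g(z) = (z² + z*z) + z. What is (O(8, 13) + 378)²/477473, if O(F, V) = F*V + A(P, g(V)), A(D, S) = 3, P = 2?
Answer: 235225/477473 ≈ 0.49265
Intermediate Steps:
g(z) = z + 2*z² (g(z) = (z² + z²) + z = 2*z² + z = z + 2*z²)
O(F, V) = 3 + F*V (O(F, V) = F*V + 3 = 3 + F*V)
(O(8, 13) + 378)²/477473 = ((3 + 8*13) + 378)²/477473 = ((3 + 104) + 378)²*(1/477473) = (107 + 378)²*(1/477473) = 485²*(1/477473) = 235225*(1/477473) = 235225/477473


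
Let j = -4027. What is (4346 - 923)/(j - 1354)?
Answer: -3423/5381 ≈ -0.63613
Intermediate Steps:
(4346 - 923)/(j - 1354) = (4346 - 923)/(-4027 - 1354) = 3423/(-5381) = 3423*(-1/5381) = -3423/5381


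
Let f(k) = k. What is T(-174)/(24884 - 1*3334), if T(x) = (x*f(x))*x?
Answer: -2634012/10775 ≈ -244.46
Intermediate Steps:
T(x) = x³ (T(x) = (x*x)*x = x²*x = x³)
T(-174)/(24884 - 1*3334) = (-174)³/(24884 - 1*3334) = -5268024/(24884 - 3334) = -5268024/21550 = -5268024*1/21550 = -2634012/10775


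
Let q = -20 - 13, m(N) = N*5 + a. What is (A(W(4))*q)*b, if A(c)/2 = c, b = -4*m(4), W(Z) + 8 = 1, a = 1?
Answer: -38808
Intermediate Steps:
W(Z) = -7 (W(Z) = -8 + 1 = -7)
m(N) = 1 + 5*N (m(N) = N*5 + 1 = 5*N + 1 = 1 + 5*N)
b = -84 (b = -4*(1 + 5*4) = -4*(1 + 20) = -4*21 = -84)
A(c) = 2*c
q = -33
(A(W(4))*q)*b = ((2*(-7))*(-33))*(-84) = -14*(-33)*(-84) = 462*(-84) = -38808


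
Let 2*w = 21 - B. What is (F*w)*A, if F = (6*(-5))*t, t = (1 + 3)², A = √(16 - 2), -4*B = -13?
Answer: -4260*√14 ≈ -15939.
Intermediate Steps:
B = 13/4 (B = -¼*(-13) = 13/4 ≈ 3.2500)
w = 71/8 (w = (21 - 1*13/4)/2 = (21 - 13/4)/2 = (½)*(71/4) = 71/8 ≈ 8.8750)
A = √14 ≈ 3.7417
t = 16 (t = 4² = 16)
F = -480 (F = (6*(-5))*16 = -30*16 = -480)
(F*w)*A = (-480*71/8)*√14 = -4260*√14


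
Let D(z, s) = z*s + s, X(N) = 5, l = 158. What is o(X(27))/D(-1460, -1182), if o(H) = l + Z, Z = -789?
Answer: -631/1724538 ≈ -0.00036590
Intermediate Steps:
D(z, s) = s + s*z (D(z, s) = s*z + s = s + s*z)
o(H) = -631 (o(H) = 158 - 789 = -631)
o(X(27))/D(-1460, -1182) = -631*(-1/(1182*(1 - 1460))) = -631/((-1182*(-1459))) = -631/1724538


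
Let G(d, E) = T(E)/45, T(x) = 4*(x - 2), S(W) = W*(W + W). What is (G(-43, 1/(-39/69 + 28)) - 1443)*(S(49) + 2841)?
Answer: -104400682021/9465 ≈ -1.1030e+7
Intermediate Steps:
S(W) = 2*W**2 (S(W) = W*(2*W) = 2*W**2)
T(x) = -8 + 4*x (T(x) = 4*(-2 + x) = -8 + 4*x)
G(d, E) = -8/45 + 4*E/45 (G(d, E) = (-8 + 4*E)/45 = (-8 + 4*E)*(1/45) = -8/45 + 4*E/45)
(G(-43, 1/(-39/69 + 28)) - 1443)*(S(49) + 2841) = ((-8/45 + 4/(45*(-39/69 + 28))) - 1443)*(2*49**2 + 2841) = ((-8/45 + 4/(45*(-39*1/69 + 28))) - 1443)*(2*2401 + 2841) = ((-8/45 + 4/(45*(-13/23 + 28))) - 1443)*(4802 + 2841) = ((-8/45 + 4/(45*(631/23))) - 1443)*7643 = ((-8/45 + (4/45)*(23/631)) - 1443)*7643 = ((-8/45 + 92/28395) - 1443)*7643 = (-1652/9465 - 1443)*7643 = -13659647/9465*7643 = -104400682021/9465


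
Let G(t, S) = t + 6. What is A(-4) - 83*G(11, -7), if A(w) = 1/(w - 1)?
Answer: -7056/5 ≈ -1411.2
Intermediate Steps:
G(t, S) = 6 + t
A(w) = 1/(-1 + w)
A(-4) - 83*G(11, -7) = 1/(-1 - 4) - 83*(6 + 11) = 1/(-5) - 83*17 = -1/5 - 1411 = -7056/5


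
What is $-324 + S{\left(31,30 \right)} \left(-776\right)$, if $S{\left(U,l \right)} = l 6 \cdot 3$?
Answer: $-419364$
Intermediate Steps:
$S{\left(U,l \right)} = 18 l$ ($S{\left(U,l \right)} = 6 l 3 = 18 l$)
$-324 + S{\left(31,30 \right)} \left(-776\right) = -324 + 18 \cdot 30 \left(-776\right) = -324 + 540 \left(-776\right) = -324 - 419040 = -419364$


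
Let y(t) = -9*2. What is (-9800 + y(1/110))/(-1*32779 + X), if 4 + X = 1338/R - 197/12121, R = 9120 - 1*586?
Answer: 1757058734/5866918879 ≈ 0.29949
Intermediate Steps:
R = 8534 (R = 9120 - 586 = 8534)
y(t) = -18
X = -690702/178963 (X = -4 + (1338/8534 - 197/12121) = -4 + (1338*(1/8534) - 197*1/12121) = -4 + (669/4267 - 197/12121) = -4 + 25150/178963 = -690702/178963 ≈ -3.8595)
(-9800 + y(1/110))/(-1*32779 + X) = (-9800 - 18)/(-1*32779 - 690702/178963) = -9818/(-32779 - 690702/178963) = -9818/(-5866918879/178963) = -9818*(-178963/5866918879) = 1757058734/5866918879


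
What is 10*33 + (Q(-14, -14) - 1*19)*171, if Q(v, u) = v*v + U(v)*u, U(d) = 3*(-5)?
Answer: 66507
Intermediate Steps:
U(d) = -15
Q(v, u) = v² - 15*u (Q(v, u) = v*v - 15*u = v² - 15*u)
10*33 + (Q(-14, -14) - 1*19)*171 = 10*33 + (((-14)² - 15*(-14)) - 1*19)*171 = 330 + ((196 + 210) - 19)*171 = 330 + (406 - 19)*171 = 330 + 387*171 = 330 + 66177 = 66507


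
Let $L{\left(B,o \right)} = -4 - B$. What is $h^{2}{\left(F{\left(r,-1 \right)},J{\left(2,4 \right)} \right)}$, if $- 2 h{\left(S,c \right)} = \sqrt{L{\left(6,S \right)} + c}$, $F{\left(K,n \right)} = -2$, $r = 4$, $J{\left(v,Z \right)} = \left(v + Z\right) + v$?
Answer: $- \frac{1}{2} \approx -0.5$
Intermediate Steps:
$J{\left(v,Z \right)} = Z + 2 v$ ($J{\left(v,Z \right)} = \left(Z + v\right) + v = Z + 2 v$)
$h{\left(S,c \right)} = - \frac{\sqrt{-10 + c}}{2}$ ($h{\left(S,c \right)} = - \frac{\sqrt{\left(-4 - 6\right) + c}}{2} = - \frac{\sqrt{-10 + c}}{2}$)
$h^{2}{\left(F{\left(r,-1 \right)},J{\left(2,4 \right)} \right)} = \left(- \frac{\sqrt{-10 + \left(4 + 2 \cdot 2\right)}}{2}\right)^{2} = \left(- \frac{\sqrt{-10 + \left(4 + 4\right)}}{2}\right)^{2} = \left(- \frac{\sqrt{-10 + 8}}{2}\right)^{2} = \left(- \frac{\sqrt{-2}}{2}\right)^{2} = \left(- \frac{i \sqrt{2}}{2}\right)^{2} = - \frac{1}{2}$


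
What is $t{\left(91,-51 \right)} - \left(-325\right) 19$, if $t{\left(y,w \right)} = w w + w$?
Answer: $8725$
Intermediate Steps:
$t{\left(y,w \right)} = w + w^{2}$ ($t{\left(y,w \right)} = w^{2} + w = w + w^{2}$)
$t{\left(91,-51 \right)} - \left(-325\right) 19 = - 51 \left(1 - 51\right) - \left(-325\right) 19 = \left(-51\right) \left(-50\right) - -6175 = 2550 + 6175 = 8725$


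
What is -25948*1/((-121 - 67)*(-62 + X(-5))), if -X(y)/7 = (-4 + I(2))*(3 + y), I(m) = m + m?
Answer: -6487/2914 ≈ -2.2262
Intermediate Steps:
I(m) = 2*m
X(y) = 0 (X(y) = -7*(-4 + 2*2)*(3 + y) = -7*(-4 + 4)*(3 + y) = -0*(3 + y) = -7*0 = 0)
-25948*1/((-121 - 67)*(-62 + X(-5))) = -25948*1/((-121 - 67)*(-62 + 0)) = -25948/((-62*(-188))) = -25948/11656 = -25948*1/11656 = -6487/2914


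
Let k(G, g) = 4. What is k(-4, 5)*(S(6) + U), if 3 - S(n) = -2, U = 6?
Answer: 44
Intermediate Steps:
S(n) = 5 (S(n) = 3 - 1*(-2) = 3 + 2 = 5)
k(-4, 5)*(S(6) + U) = 4*(5 + 6) = 4*11 = 44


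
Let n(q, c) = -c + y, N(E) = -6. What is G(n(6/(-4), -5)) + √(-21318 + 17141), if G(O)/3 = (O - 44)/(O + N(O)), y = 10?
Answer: -29/3 + I*√4177 ≈ -9.6667 + 64.63*I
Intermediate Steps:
n(q, c) = 10 - c (n(q, c) = -c + 10 = 10 - c)
G(O) = 3*(-44 + O)/(-6 + O) (G(O) = 3*((O - 44)/(O - 6)) = 3*((-44 + O)/(-6 + O)) = 3*(-44 + O)/(-6 + O))
G(n(6/(-4), -5)) + √(-21318 + 17141) = 3*(-44 + (10 - 1*(-5)))/(-6 + (10 - 1*(-5))) + √(-21318 + 17141) = 3*(-44 + (10 + 5))/(-6 + (10 + 5)) + √(-4177) = 3*(-44 + 15)/(-6 + 15) + I*√4177 = 3*(-29)/9 + I*√4177 = 3*(⅑)*(-29) + I*√4177 = -29/3 + I*√4177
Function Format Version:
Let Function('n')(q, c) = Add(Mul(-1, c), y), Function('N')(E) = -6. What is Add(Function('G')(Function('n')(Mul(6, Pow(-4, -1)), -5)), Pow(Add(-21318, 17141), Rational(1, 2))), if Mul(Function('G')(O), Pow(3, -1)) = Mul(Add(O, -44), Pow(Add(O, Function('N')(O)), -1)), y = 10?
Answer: Add(Rational(-29, 3), Mul(I, Pow(4177, Rational(1, 2)))) ≈ Add(-9.6667, Mul(64.630, I))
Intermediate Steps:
Function('n')(q, c) = Add(10, Mul(-1, c)) (Function('n')(q, c) = Add(Mul(-1, c), 10) = Add(10, Mul(-1, c)))
Function('G')(O) = Mul(3, Pow(Add(-6, O), -1), Add(-44, O)) (Function('G')(O) = Mul(3, Mul(Add(O, -44), Pow(Add(O, -6), -1))) = Mul(3, Mul(Add(-44, O), Pow(Add(-6, O), -1))) = Mul(3, Mul(Pow(Add(-6, O), -1), Add(-44, O))) = Mul(3, Pow(Add(-6, O), -1), Add(-44, O)))
Add(Function('G')(Function('n')(Mul(6, Pow(-4, -1)), -5)), Pow(Add(-21318, 17141), Rational(1, 2))) = Add(Mul(3, Pow(Add(-6, Add(10, Mul(-1, -5))), -1), Add(-44, Add(10, Mul(-1, -5)))), Pow(Add(-21318, 17141), Rational(1, 2))) = Add(Mul(3, Pow(Add(-6, Add(10, 5)), -1), Add(-44, Add(10, 5))), Pow(-4177, Rational(1, 2))) = Add(Mul(3, Pow(Add(-6, 15), -1), Add(-44, 15)), Mul(I, Pow(4177, Rational(1, 2)))) = Add(Mul(3, Pow(9, -1), -29), Mul(I, Pow(4177, Rational(1, 2)))) = Add(Mul(3, Rational(1, 9), -29), Mul(I, Pow(4177, Rational(1, 2)))) = Add(Rational(-29, 3), Mul(I, Pow(4177, Rational(1, 2))))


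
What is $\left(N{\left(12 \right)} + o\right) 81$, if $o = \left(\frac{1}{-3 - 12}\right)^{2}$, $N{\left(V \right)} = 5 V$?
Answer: $\frac{121509}{25} \approx 4860.4$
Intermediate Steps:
$o = \frac{1}{225}$ ($o = \left(\frac{1}{-15}\right)^{2} = \left(- \frac{1}{15}\right)^{2} = \frac{1}{225} \approx 0.0044444$)
$\left(N{\left(12 \right)} + o\right) 81 = \left(5 \cdot 12 + \frac{1}{225}\right) 81 = \left(60 + \frac{1}{225}\right) 81 = \frac{13501}{225} \cdot 81 = \frac{121509}{25}$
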